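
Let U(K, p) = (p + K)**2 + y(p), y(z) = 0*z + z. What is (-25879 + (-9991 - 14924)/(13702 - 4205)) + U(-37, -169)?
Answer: 155611921/9497 ≈ 16385.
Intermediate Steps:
y(z) = z (y(z) = 0 + z = z)
U(K, p) = p + (K + p)**2 (U(K, p) = (p + K)**2 + p = (K + p)**2 + p = p + (K + p)**2)
(-25879 + (-9991 - 14924)/(13702 - 4205)) + U(-37, -169) = (-25879 + (-9991 - 14924)/(13702 - 4205)) + (-169 + (-37 - 169)**2) = (-25879 - 24915/9497) + (-169 + (-206)**2) = (-25879 - 24915*1/9497) + (-169 + 42436) = (-25879 - 24915/9497) + 42267 = -245797778/9497 + 42267 = 155611921/9497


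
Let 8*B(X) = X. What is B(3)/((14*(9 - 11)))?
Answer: -3/224 ≈ -0.013393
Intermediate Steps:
B(X) = X/8
B(3)/((14*(9 - 11))) = ((⅛)*3)/((14*(9 - 11))) = 3/(8*((14*(-2)))) = (3/8)/(-28) = (3/8)*(-1/28) = -3/224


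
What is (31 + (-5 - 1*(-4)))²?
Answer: 900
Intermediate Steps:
(31 + (-5 - 1*(-4)))² = (31 + (-5 + 4))² = (31 - 1)² = 30² = 900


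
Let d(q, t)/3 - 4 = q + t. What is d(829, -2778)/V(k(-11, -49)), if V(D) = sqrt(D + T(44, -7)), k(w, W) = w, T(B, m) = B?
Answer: -1945*sqrt(33)/11 ≈ -1015.7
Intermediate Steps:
d(q, t) = 12 + 3*q + 3*t (d(q, t) = 12 + 3*(q + t) = 12 + (3*q + 3*t) = 12 + 3*q + 3*t)
V(D) = sqrt(44 + D) (V(D) = sqrt(D + 44) = sqrt(44 + D))
d(829, -2778)/V(k(-11, -49)) = (12 + 3*829 + 3*(-2778))/(sqrt(44 - 11)) = (12 + 2487 - 8334)/(sqrt(33)) = -1945*sqrt(33)/11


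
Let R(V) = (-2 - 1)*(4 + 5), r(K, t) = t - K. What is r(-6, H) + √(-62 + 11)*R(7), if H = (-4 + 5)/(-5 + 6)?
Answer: 7 - 27*I*√51 ≈ 7.0 - 192.82*I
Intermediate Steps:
H = 1 (H = 1/1 = 1*1 = 1)
R(V) = -27 (R(V) = -3*9 = -27)
r(-6, H) + √(-62 + 11)*R(7) = (1 - 1*(-6)) + √(-62 + 11)*(-27) = (1 + 6) + √(-51)*(-27) = 7 + (I*√51)*(-27) = 7 - 27*I*√51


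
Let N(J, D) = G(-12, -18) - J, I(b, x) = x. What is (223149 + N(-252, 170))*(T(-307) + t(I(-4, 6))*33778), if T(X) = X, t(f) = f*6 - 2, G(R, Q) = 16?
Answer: 256515111465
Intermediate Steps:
t(f) = -2 + 6*f (t(f) = 6*f - 2 = -2 + 6*f)
N(J, D) = 16 - J
(223149 + N(-252, 170))*(T(-307) + t(I(-4, 6))*33778) = (223149 + (16 - 1*(-252)))*(-307 + (-2 + 6*6)*33778) = (223149 + (16 + 252))*(-307 + (-2 + 36)*33778) = (223149 + 268)*(-307 + 34*33778) = 223417*(-307 + 1148452) = 223417*1148145 = 256515111465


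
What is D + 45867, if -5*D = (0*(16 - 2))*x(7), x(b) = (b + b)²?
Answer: 45867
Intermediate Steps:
x(b) = 4*b² (x(b) = (2*b)² = 4*b²)
D = 0 (D = -0*(16 - 2)*4*7²/5 = -0*14*4*49/5 = -0*196 = -⅕*0 = 0)
D + 45867 = 0 + 45867 = 45867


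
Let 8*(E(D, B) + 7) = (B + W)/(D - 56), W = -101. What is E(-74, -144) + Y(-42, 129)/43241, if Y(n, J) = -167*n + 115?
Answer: -59357255/8994128 ≈ -6.5996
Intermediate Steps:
Y(n, J) = 115 - 167*n
E(D, B) = -7 + (-101 + B)/(8*(-56 + D)) (E(D, B) = -7 + ((B - 101)/(D - 56))/8 = -7 + ((-101 + B)/(-56 + D))/8 = -7 + (-101 + B)/(8*(-56 + D)))
E(-74, -144) + Y(-42, 129)/43241 = (3035 - 144 - 56*(-74))/(8*(-56 - 74)) + (115 - 167*(-42))/43241 = (1/8)*(3035 - 144 + 4144)/(-130) + (115 + 7014)*(1/43241) = (1/8)*(-1/130)*7035 + 7129*(1/43241) = -1407/208 + 7129/43241 = -59357255/8994128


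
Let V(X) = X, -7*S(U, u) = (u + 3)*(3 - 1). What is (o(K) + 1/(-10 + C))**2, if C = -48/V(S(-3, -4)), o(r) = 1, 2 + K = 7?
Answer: 31329/31684 ≈ 0.98880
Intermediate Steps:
K = 5 (K = -2 + 7 = 5)
S(U, u) = -6/7 - 2*u/7 (S(U, u) = -(u + 3)*(3 - 1)/7 = -(3 + u)*2/7 = -(6 + 2*u)/7 = -6/7 - 2*u/7)
C = -168 (C = -48/(-6/7 - 2/7*(-4)) = -48/(-6/7 + 8/7) = -48/2/7 = -48*7/2 = -168)
(o(K) + 1/(-10 + C))**2 = (1 + 1/(-10 - 168))**2 = (1 + 1/(-178))**2 = (1 - 1/178)**2 = (177/178)**2 = 31329/31684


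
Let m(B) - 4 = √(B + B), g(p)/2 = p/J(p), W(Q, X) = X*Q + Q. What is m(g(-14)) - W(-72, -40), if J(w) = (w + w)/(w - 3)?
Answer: -2804 + I*√34 ≈ -2804.0 + 5.831*I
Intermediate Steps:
J(w) = 2*w/(-3 + w) (J(w) = (2*w)/(-3 + w) = 2*w/(-3 + w))
W(Q, X) = Q + Q*X (W(Q, X) = Q*X + Q = Q + Q*X)
g(p) = -3 + p (g(p) = 2*(p/((2*p/(-3 + p)))) = 2*(p*((-3 + p)/(2*p))) = 2*(-3/2 + p/2) = -3 + p)
m(B) = 4 + √2*√B (m(B) = 4 + √(B + B) = 4 + √(2*B) = 4 + √2*√B)
m(g(-14)) - W(-72, -40) = (4 + √2*√(-3 - 14)) - (-72)*(1 - 40) = (4 + √2*√(-17)) - (-72)*(-39) = (4 + √2*(I*√17)) - 1*2808 = (4 + I*√34) - 2808 = -2804 + I*√34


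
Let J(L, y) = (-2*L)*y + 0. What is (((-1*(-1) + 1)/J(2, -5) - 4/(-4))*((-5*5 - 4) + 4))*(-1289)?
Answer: 70895/2 ≈ 35448.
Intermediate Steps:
J(L, y) = -2*L*y (J(L, y) = -2*L*y + 0 = -2*L*y)
(((-1*(-1) + 1)/J(2, -5) - 4/(-4))*((-5*5 - 4) + 4))*(-1289) = (((-1*(-1) + 1)/((-2*2*(-5))) - 4/(-4))*((-5*5 - 4) + 4))*(-1289) = (((1 + 1)/20 - 4*(-¼))*((-25 - 4) + 4))*(-1289) = ((2*(1/20) + 1)*(-29 + 4))*(-1289) = ((⅒ + 1)*(-25))*(-1289) = ((11/10)*(-25))*(-1289) = -55/2*(-1289) = 70895/2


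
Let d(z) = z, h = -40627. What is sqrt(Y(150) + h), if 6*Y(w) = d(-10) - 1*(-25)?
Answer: I*sqrt(162498)/2 ≈ 201.56*I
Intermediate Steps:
Y(w) = 5/2 (Y(w) = (-10 - 1*(-25))/6 = (-10 + 25)/6 = (1/6)*15 = 5/2)
sqrt(Y(150) + h) = sqrt(5/2 - 40627) = sqrt(-81249/2) = I*sqrt(162498)/2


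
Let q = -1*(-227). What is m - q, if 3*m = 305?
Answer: -376/3 ≈ -125.33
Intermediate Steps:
m = 305/3 (m = (1/3)*305 = 305/3 ≈ 101.67)
q = 227
m - q = 305/3 - 1*227 = 305/3 - 227 = -376/3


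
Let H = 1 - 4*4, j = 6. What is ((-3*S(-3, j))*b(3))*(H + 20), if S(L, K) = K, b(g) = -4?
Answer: 360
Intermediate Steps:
H = -15 (H = 1 - 16 = -15)
((-3*S(-3, j))*b(3))*(H + 20) = (-3*6*(-4))*(-15 + 20) = -18*(-4)*5 = 72*5 = 360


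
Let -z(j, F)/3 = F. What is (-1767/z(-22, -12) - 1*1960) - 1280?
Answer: -39469/12 ≈ -3289.1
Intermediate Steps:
z(j, F) = -3*F
(-1767/z(-22, -12) - 1*1960) - 1280 = (-1767/((-3*(-12))) - 1*1960) - 1280 = (-1767/36 - 1960) - 1280 = (-1767*1/36 - 1960) - 1280 = (-589/12 - 1960) - 1280 = -24109/12 - 1280 = -39469/12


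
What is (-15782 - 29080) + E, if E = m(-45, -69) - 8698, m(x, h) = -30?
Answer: -53590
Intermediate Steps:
E = -8728 (E = -30 - 8698 = -8728)
(-15782 - 29080) + E = (-15782 - 29080) - 8728 = -44862 - 8728 = -53590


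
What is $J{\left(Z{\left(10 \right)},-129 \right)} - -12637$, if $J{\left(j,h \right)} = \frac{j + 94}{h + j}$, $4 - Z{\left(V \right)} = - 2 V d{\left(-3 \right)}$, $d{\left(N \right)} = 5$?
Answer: $\frac{315727}{25} \approx 12629.0$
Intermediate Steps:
$Z{\left(V \right)} = 4 + 10 V$ ($Z{\left(V \right)} = 4 - - 2 V 5 = 4 - - 10 V = 4 + 10 V$)
$J{\left(j,h \right)} = \frac{94 + j}{h + j}$
$J{\left(Z{\left(10 \right)},-129 \right)} - -12637 = \frac{94 + \left(4 + 10 \cdot 10\right)}{-129 + \left(4 + 10 \cdot 10\right)} - -12637 = \frac{94 + \left(4 + 100\right)}{-129 + \left(4 + 100\right)} + 12637 = \frac{94 + 104}{-129 + 104} + 12637 = \frac{1}{-25} \cdot 198 + 12637 = \left(- \frac{1}{25}\right) 198 + 12637 = - \frac{198}{25} + 12637 = \frac{315727}{25}$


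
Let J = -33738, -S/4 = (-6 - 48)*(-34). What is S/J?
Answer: 1224/5623 ≈ 0.21768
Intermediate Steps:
S = -7344 (S = -4*(-6 - 48)*(-34) = -(-216)*(-34) = -4*1836 = -7344)
S/J = -7344/(-33738) = -7344*(-1/33738) = 1224/5623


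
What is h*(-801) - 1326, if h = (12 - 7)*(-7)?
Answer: 26709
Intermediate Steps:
h = -35 (h = 5*(-7) = -35)
h*(-801) - 1326 = -35*(-801) - 1326 = 28035 - 1326 = 26709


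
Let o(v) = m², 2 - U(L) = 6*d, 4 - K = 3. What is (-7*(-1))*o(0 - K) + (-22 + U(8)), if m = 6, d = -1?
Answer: 238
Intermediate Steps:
K = 1 (K = 4 - 1*3 = 4 - 3 = 1)
U(L) = 8 (U(L) = 2 - 6*(-1) = 2 - 1*(-6) = 2 + 6 = 8)
o(v) = 36 (o(v) = 6² = 36)
(-7*(-1))*o(0 - K) + (-22 + U(8)) = -7*(-1)*36 + (-22 + 8) = 7*36 - 14 = 252 - 14 = 238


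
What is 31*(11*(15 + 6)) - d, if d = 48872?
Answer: -41711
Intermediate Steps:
31*(11*(15 + 6)) - d = 31*(11*(15 + 6)) - 1*48872 = 31*(11*21) - 48872 = 31*231 - 48872 = 7161 - 48872 = -41711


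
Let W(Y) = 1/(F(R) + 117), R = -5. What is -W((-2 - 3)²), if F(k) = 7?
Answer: -1/124 ≈ -0.0080645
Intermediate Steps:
W(Y) = 1/124 (W(Y) = 1/(7 + 117) = 1/124)
-W((-2 - 3)²) = -1*1/124 = -1/124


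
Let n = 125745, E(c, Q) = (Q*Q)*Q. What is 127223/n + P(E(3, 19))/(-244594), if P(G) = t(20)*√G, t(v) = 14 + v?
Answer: 127223/125745 - 323*√19/122297 ≈ 1.0002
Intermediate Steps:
E(c, Q) = Q³ (E(c, Q) = Q²*Q = Q³)
P(G) = 34*√G (P(G) = (14 + 20)*√G = 34*√G)
127223/n + P(E(3, 19))/(-244594) = 127223/125745 + (34*√(19³))/(-244594) = 127223*(1/125745) + (34*√6859)*(-1/244594) = 127223/125745 + (34*(19*√19))*(-1/244594) = 127223/125745 + (646*√19)*(-1/244594) = 127223/125745 - 323*√19/122297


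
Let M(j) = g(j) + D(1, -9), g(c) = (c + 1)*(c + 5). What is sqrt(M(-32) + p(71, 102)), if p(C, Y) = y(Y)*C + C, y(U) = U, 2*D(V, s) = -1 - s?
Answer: 3*sqrt(906) ≈ 90.300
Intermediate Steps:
D(V, s) = -1/2 - s/2 (D(V, s) = (-1 - s)/2 = -1/2 - s/2)
g(c) = (1 + c)*(5 + c)
p(C, Y) = C + C*Y (p(C, Y) = Y*C + C = C*Y + C = C + C*Y)
M(j) = 9 + j**2 + 6*j (M(j) = (5 + j**2 + 6*j) + (-1/2 - 1/2*(-9)) = (5 + j**2 + 6*j) + (-1/2 + 9/2) = (5 + j**2 + 6*j) + 4 = 9 + j**2 + 6*j)
sqrt(M(-32) + p(71, 102)) = sqrt((9 + (-32)**2 + 6*(-32)) + 71*(1 + 102)) = sqrt((9 + 1024 - 192) + 71*103) = sqrt(841 + 7313) = sqrt(8154) = 3*sqrt(906)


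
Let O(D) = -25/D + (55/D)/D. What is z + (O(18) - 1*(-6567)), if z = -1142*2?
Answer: 1387297/324 ≈ 4281.8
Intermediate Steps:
O(D) = -25/D + 55/D²
z = -2284
z + (O(18) - 1*(-6567)) = -2284 + (5*(11 - 5*18)/18² - 1*(-6567)) = -2284 + (5*(1/324)*(11 - 90) + 6567) = -2284 + (5*(1/324)*(-79) + 6567) = -2284 + (-395/324 + 6567) = -2284 + 2127313/324 = 1387297/324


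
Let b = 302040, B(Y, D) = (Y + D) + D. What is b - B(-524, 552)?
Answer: 301460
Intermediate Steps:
B(Y, D) = Y + 2*D (B(Y, D) = (D + Y) + D = Y + 2*D)
b - B(-524, 552) = 302040 - (-524 + 2*552) = 302040 - (-524 + 1104) = 302040 - 1*580 = 302040 - 580 = 301460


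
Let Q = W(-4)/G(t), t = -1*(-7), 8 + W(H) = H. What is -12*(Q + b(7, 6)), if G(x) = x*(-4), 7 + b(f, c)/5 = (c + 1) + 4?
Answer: -1716/7 ≈ -245.14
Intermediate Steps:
b(f, c) = -10 + 5*c (b(f, c) = -35 + 5*((c + 1) + 4) = -35 + 5*((1 + c) + 4) = -35 + 5*(5 + c) = -35 + (25 + 5*c) = -10 + 5*c)
W(H) = -8 + H
t = 7
G(x) = -4*x
Q = 3/7 (Q = (-8 - 4)/((-4*7)) = -12/(-28) = -12*(-1/28) = 3/7 ≈ 0.42857)
-12*(Q + b(7, 6)) = -12*(3/7 + (-10 + 5*6)) = -12*(3/7 + (-10 + 30)) = -12*(3/7 + 20) = -12*143/7 = -1716/7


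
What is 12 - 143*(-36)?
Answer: 5160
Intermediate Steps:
12 - 143*(-36) = 12 + 5148 = 5160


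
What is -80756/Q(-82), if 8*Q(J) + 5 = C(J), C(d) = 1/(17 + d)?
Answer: 20996560/163 ≈ 1.2881e+5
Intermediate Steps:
Q(J) = -5/8 + 1/(8*(17 + J))
-80756/Q(-82) = -80756*8*(17 - 82)/(-84 - 5*(-82)) = -80756*(-520/(-84 + 410)) = -80756/((⅛)*(-1/65)*326) = -80756/(-163/260) = -80756*(-260/163) = 20996560/163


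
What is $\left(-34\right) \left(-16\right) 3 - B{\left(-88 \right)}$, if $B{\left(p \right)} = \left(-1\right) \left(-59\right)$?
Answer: $1573$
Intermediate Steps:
$B{\left(p \right)} = 59$
$\left(-34\right) \left(-16\right) 3 - B{\left(-88 \right)} = \left(-34\right) \left(-16\right) 3 - 59 = 544 \cdot 3 - 59 = 1632 - 59 = 1573$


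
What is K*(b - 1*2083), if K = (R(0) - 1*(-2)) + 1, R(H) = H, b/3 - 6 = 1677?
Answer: 8898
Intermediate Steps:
b = 5049 (b = 18 + 3*1677 = 18 + 5031 = 5049)
K = 3 (K = (0 - 1*(-2)) + 1 = (0 + 2) + 1 = 2 + 1 = 3)
K*(b - 1*2083) = 3*(5049 - 1*2083) = 3*(5049 - 2083) = 3*2966 = 8898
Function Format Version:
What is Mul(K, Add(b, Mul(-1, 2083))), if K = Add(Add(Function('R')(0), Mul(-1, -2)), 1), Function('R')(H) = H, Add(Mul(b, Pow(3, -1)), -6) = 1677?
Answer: 8898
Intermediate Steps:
b = 5049 (b = Add(18, Mul(3, 1677)) = Add(18, 5031) = 5049)
K = 3 (K = Add(Add(0, Mul(-1, -2)), 1) = Add(Add(0, 2), 1) = Add(2, 1) = 3)
Mul(K, Add(b, Mul(-1, 2083))) = Mul(3, Add(5049, Mul(-1, 2083))) = Mul(3, Add(5049, -2083)) = Mul(3, 2966) = 8898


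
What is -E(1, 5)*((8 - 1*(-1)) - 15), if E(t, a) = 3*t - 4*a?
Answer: -102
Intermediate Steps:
E(t, a) = -4*a + 3*t
-E(1, 5)*((8 - 1*(-1)) - 15) = -(-4*5 + 3*1)*((8 - 1*(-1)) - 15) = -(-20 + 3)*((8 + 1) - 15) = -(-17)*(9 - 15) = -(-17)*(-6) = -1*102 = -102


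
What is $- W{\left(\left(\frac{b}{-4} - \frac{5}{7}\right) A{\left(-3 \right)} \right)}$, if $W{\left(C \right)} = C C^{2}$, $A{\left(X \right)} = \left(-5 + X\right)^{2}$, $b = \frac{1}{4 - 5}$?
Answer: $\frac{8998912}{343} \approx 26236.0$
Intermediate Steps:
$b = -1$ ($b = \frac{1}{-1} = -1$)
$W{\left(C \right)} = C^{3}$
$- W{\left(\left(\frac{b}{-4} - \frac{5}{7}\right) A{\left(-3 \right)} \right)} = - \left(\left(- \frac{1}{-4} - \frac{5}{7}\right) \left(-5 - 3\right)^{2}\right)^{3} = - \left(\left(\left(-1\right) \left(- \frac{1}{4}\right) - \frac{5}{7}\right) \left(-8\right)^{2}\right)^{3} = - \left(\left(\frac{1}{4} - \frac{5}{7}\right) 64\right)^{3} = - \left(\left(- \frac{13}{28}\right) 64\right)^{3} = - \left(- \frac{208}{7}\right)^{3} = \left(-1\right) \left(- \frac{8998912}{343}\right) = \frac{8998912}{343}$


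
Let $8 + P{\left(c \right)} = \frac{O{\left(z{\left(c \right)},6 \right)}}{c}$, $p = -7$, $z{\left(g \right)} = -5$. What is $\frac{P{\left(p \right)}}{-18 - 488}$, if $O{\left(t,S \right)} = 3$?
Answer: $\frac{59}{3542} \approx 0.016657$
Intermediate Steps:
$P{\left(c \right)} = -8 + \frac{3}{c}$
$\frac{P{\left(p \right)}}{-18 - 488} = \frac{-8 + \frac{3}{-7}}{-18 - 488} = \frac{-8 + 3 \left(- \frac{1}{7}\right)}{-506} = \left(-8 - \frac{3}{7}\right) \left(- \frac{1}{506}\right) = \left(- \frac{59}{7}\right) \left(- \frac{1}{506}\right) = \frac{59}{3542}$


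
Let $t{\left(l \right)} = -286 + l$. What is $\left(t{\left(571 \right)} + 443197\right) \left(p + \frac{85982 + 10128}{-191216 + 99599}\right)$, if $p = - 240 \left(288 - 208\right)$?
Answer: $- \frac{780148038619820}{91617} \approx -8.5153 \cdot 10^{9}$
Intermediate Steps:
$p = -19200$ ($p = - 240 \left(288 - 208\right) = \left(-240\right) 80 = -19200$)
$\left(t{\left(571 \right)} + 443197\right) \left(p + \frac{85982 + 10128}{-191216 + 99599}\right) = \left(\left(-286 + 571\right) + 443197\right) \left(-19200 + \frac{85982 + 10128}{-191216 + 99599}\right) = \left(285 + 443197\right) \left(-19200 + \frac{96110}{-91617}\right) = 443482 \left(-19200 + 96110 \left(- \frac{1}{91617}\right)\right) = 443482 \left(-19200 - \frac{96110}{91617}\right) = 443482 \left(- \frac{1759142510}{91617}\right) = - \frac{780148038619820}{91617}$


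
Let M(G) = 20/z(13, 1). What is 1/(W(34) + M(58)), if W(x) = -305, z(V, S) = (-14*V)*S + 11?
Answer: -171/52175 ≈ -0.0032774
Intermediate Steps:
z(V, S) = 11 - 14*S*V (z(V, S) = -14*S*V + 11 = 11 - 14*S*V)
M(G) = -20/171 (M(G) = 20/(11 - 14*1*13) = 20/(11 - 182) = 20/(-171) = 20*(-1/171) = -20/171)
1/(W(34) + M(58)) = 1/(-305 - 20/171) = 1/(-52175/171) = -171/52175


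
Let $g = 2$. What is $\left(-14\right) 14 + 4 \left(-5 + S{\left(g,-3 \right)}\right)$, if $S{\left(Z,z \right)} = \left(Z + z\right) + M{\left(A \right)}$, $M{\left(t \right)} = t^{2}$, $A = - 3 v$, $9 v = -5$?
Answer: $- \frac{1880}{9} \approx -208.89$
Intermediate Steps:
$v = - \frac{5}{9}$ ($v = \frac{1}{9} \left(-5\right) = - \frac{5}{9} \approx -0.55556$)
$A = \frac{5}{3}$ ($A = \left(-3\right) \left(- \frac{5}{9}\right) = \frac{5}{3} \approx 1.6667$)
$S{\left(Z,z \right)} = \frac{25}{9} + Z + z$ ($S{\left(Z,z \right)} = \left(Z + z\right) + \left(\frac{5}{3}\right)^{2} = \left(Z + z\right) + \frac{25}{9} = \frac{25}{9} + Z + z$)
$\left(-14\right) 14 + 4 \left(-5 + S{\left(g,-3 \right)}\right) = \left(-14\right) 14 + 4 \left(-5 + \left(\frac{25}{9} + 2 - 3\right)\right) = -196 + 4 \left(-5 + \frac{16}{9}\right) = -196 + 4 \left(- \frac{29}{9}\right) = -196 - \frac{116}{9} = - \frac{1880}{9}$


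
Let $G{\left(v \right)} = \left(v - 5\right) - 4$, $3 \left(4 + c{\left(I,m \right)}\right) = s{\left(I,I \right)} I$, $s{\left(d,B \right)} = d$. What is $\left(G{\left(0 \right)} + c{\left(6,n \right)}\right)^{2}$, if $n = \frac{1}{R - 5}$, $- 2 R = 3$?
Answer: $1$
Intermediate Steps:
$R = - \frac{3}{2}$ ($R = \left(- \frac{1}{2}\right) 3 = - \frac{3}{2} \approx -1.5$)
$n = - \frac{2}{13}$ ($n = \frac{1}{- \frac{3}{2} - 5} = \frac{1}{- \frac{13}{2}} = - \frac{2}{13} \approx -0.15385$)
$c{\left(I,m \right)} = -4 + \frac{I^{2}}{3}$ ($c{\left(I,m \right)} = -4 + \frac{I I}{3} = -4 + \frac{I^{2}}{3}$)
$G{\left(v \right)} = -9 + v$ ($G{\left(v \right)} = \left(-5 + v\right) - 4 = -9 + v$)
$\left(G{\left(0 \right)} + c{\left(6,n \right)}\right)^{2} = \left(\left(-9 + 0\right) - \left(4 - \frac{6^{2}}{3}\right)\right)^{2} = \left(-9 + \left(-4 + \frac{1}{3} \cdot 36\right)\right)^{2} = \left(-9 + \left(-4 + 12\right)\right)^{2} = \left(-9 + 8\right)^{2} = \left(-1\right)^{2} = 1$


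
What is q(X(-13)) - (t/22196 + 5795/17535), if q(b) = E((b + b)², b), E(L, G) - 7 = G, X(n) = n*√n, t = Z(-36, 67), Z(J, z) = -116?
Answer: 129892813/19460343 - 13*I*√13 ≈ 6.6747 - 46.872*I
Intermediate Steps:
t = -116
X(n) = n^(3/2)
E(L, G) = 7 + G
q(b) = 7 + b
q(X(-13)) - (t/22196 + 5795/17535) = (7 + (-13)^(3/2)) - (-116/22196 + 5795/17535) = (7 - 13*I*√13) - (-116*1/22196 + 5795*(1/17535)) = (7 - 13*I*√13) - (-29/5549 + 1159/3507) = (7 - 13*I*√13) - 1*6329588/19460343 = (7 - 13*I*√13) - 6329588/19460343 = 129892813/19460343 - 13*I*√13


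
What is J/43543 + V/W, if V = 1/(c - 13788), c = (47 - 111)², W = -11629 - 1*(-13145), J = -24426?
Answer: -358893020215/639780434096 ≈ -0.56096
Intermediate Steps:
W = 1516 (W = -11629 + 13145 = 1516)
c = 4096 (c = (-64)² = 4096)
V = -1/9692 (V = 1/(4096 - 13788) = 1/(-9692) = -1/9692 ≈ -0.00010318)
J/43543 + V/W = -24426/43543 - 1/9692/1516 = -24426*1/43543 - 1/9692*1/1516 = -24426/43543 - 1/14693072 = -358893020215/639780434096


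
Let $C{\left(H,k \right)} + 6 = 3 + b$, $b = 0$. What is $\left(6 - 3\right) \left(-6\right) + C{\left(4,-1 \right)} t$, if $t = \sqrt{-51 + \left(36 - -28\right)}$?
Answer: $-18 - 3 \sqrt{13} \approx -28.817$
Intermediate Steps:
$C{\left(H,k \right)} = -3$ ($C{\left(H,k \right)} = -6 + \left(3 + 0\right) = -6 + 3 = -3$)
$t = \sqrt{13}$ ($t = \sqrt{-51 + \left(36 + 28\right)} = \sqrt{-51 + 64} = \sqrt{13} \approx 3.6056$)
$\left(6 - 3\right) \left(-6\right) + C{\left(4,-1 \right)} t = \left(6 - 3\right) \left(-6\right) - 3 \sqrt{13} = 3 \left(-6\right) - 3 \sqrt{13} = -18 - 3 \sqrt{13}$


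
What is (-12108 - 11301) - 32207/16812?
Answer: -393584315/16812 ≈ -23411.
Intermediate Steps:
(-12108 - 11301) - 32207/16812 = -23409 - 32207*1/16812 = -23409 - 32207/16812 = -393584315/16812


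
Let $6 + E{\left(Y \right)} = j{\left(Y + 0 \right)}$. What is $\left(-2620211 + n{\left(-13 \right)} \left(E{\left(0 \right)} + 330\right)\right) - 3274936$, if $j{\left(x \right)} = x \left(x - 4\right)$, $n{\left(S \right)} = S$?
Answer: $-5899359$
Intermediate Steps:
$j{\left(x \right)} = x \left(-4 + x\right)$
$E{\left(Y \right)} = -6 + Y \left(-4 + Y\right)$ ($E{\left(Y \right)} = -6 + \left(Y + 0\right) \left(-4 + \left(Y + 0\right)\right) = -6 + Y \left(-4 + Y\right)$)
$\left(-2620211 + n{\left(-13 \right)} \left(E{\left(0 \right)} + 330\right)\right) - 3274936 = \left(-2620211 - 13 \left(\left(-6 + 0 \left(-4 + 0\right)\right) + 330\right)\right) - 3274936 = \left(-2620211 - 13 \left(\left(-6 + 0 \left(-4\right)\right) + 330\right)\right) - 3274936 = \left(-2620211 - 13 \left(\left(-6 + 0\right) + 330\right)\right) - 3274936 = \left(-2620211 - 13 \left(-6 + 330\right)\right) - 3274936 = \left(-2620211 - 4212\right) - 3274936 = -2624423 - 3274936 = -5899359$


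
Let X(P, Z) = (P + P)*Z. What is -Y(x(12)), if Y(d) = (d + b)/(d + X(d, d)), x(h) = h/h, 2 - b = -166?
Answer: -169/3 ≈ -56.333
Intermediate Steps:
b = 168 (b = 2 - 1*(-166) = 2 + 166 = 168)
X(P, Z) = 2*P*Z (X(P, Z) = (2*P)*Z = 2*P*Z)
x(h) = 1
Y(d) = (168 + d)/(d + 2*d²) (Y(d) = (d + 168)/(d + 2*d*d) = (168 + d)/(d + 2*d²))
-Y(x(12)) = -(168 + 1)/(1*(1 + 2*1)) = -169/(1 + 2) = -169/3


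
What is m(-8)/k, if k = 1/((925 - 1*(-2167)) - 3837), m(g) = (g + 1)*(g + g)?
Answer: -83440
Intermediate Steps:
m(g) = 2*g*(1 + g) (m(g) = (1 + g)*(2*g) = 2*g*(1 + g))
k = -1/745 (k = 1/((925 + 2167) - 3837) = 1/(3092 - 3837) = 1/(-745) = -1/745 ≈ -0.0013423)
m(-8)/k = (2*(-8)*(1 - 8))/(-1/745) = (2*(-8)*(-7))*(-745) = 112*(-745) = -83440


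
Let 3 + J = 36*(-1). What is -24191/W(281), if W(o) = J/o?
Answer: 6797671/39 ≈ 1.7430e+5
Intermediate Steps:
J = -39 (J = -3 + 36*(-1) = -3 - 36 = -39)
W(o) = -39/o
-24191/W(281) = -24191/((-39/281)) = -24191/((-39*1/281)) = -24191/(-39/281) = -24191*(-281/39) = 6797671/39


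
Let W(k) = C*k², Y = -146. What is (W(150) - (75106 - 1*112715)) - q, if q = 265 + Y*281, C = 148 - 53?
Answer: 2215870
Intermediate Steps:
C = 95
q = -40761 (q = 265 - 146*281 = 265 - 41026 = -40761)
W(k) = 95*k²
(W(150) - (75106 - 1*112715)) - q = (95*150² - (75106 - 1*112715)) - 1*(-40761) = (95*22500 - (75106 - 112715)) + 40761 = (2137500 - 1*(-37609)) + 40761 = (2137500 + 37609) + 40761 = 2175109 + 40761 = 2215870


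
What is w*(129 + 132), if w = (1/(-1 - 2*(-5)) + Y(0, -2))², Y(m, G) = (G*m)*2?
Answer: 29/9 ≈ 3.2222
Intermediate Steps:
Y(m, G) = 2*G*m
w = 1/81 (w = (1/(-1 - 2*(-5)) + 2*(-2)*0)² = (1/(-1 + 10) + 0)² = (1/9 + 0)² = (⅑ + 0)² = (⅑)² = 1/81 ≈ 0.012346)
w*(129 + 132) = (129 + 132)/81 = (1/81)*261 = 29/9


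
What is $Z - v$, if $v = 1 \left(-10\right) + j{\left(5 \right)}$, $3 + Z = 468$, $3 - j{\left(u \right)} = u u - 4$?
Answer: $493$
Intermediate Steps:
$j{\left(u \right)} = 7 - u^{2}$ ($j{\left(u \right)} = 3 - \left(u u - 4\right) = 3 - \left(u^{2} - 4\right) = 3 - \left(-4 + u^{2}\right) = 7 - u^{2}$)
$Z = 465$ ($Z = -3 + 468 = 465$)
$v = -28$ ($v = 1 \left(-10\right) + \left(7 - 5^{2}\right) = -10 + \left(7 - 25\right) = -10 - 18 = -28$)
$Z - v = 465 - -28 = 465 + 28 = 493$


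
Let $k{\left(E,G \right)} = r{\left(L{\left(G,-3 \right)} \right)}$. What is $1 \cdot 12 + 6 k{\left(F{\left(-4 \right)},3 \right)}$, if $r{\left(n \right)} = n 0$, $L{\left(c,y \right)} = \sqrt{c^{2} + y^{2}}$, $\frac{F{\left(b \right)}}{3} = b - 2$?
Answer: $12$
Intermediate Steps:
$F{\left(b \right)} = -6 + 3 b$ ($F{\left(b \right)} = 3 \left(b - 2\right) = 3 \left(-2 + b\right) = -6 + 3 b$)
$r{\left(n \right)} = 0$
$k{\left(E,G \right)} = 0$
$1 \cdot 12 + 6 k{\left(F{\left(-4 \right)},3 \right)} = 1 \cdot 12 + 6 \cdot 0 = 12 + 0 = 12$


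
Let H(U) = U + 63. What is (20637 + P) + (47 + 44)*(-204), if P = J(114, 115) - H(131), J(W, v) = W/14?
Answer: 13210/7 ≈ 1887.1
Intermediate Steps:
J(W, v) = W/14 (J(W, v) = W*(1/14) = W/14)
H(U) = 63 + U
P = -1301/7 (P = (1/14)*114 - (63 + 131) = 57/7 - 1*194 = 57/7 - 194 = -1301/7 ≈ -185.86)
(20637 + P) + (47 + 44)*(-204) = (20637 - 1301/7) + (47 + 44)*(-204) = 143158/7 + 91*(-204) = 143158/7 - 18564 = 13210/7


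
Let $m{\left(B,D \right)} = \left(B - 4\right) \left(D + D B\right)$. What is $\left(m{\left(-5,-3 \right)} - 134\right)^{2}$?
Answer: $58564$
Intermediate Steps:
$m{\left(B,D \right)} = \left(-4 + B\right) \left(D + B D\right)$
$\left(m{\left(-5,-3 \right)} - 134\right)^{2} = \left(- 3 \left(-4 + \left(-5\right)^{2} - -15\right) - 134\right)^{2} = \left(- 3 \left(-4 + 25 + 15\right) - 134\right)^{2} = \left(\left(-3\right) 36 - 134\right)^{2} = \left(-108 - 134\right)^{2} = \left(-242\right)^{2} = 58564$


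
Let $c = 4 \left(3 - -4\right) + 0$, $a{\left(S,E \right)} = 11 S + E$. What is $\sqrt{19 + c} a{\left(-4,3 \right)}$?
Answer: $- 41 \sqrt{47} \approx -281.08$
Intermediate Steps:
$a{\left(S,E \right)} = E + 11 S$
$c = 28$ ($c = 4 \left(3 + 4\right) + 0 = 4 \cdot 7 + 0 = 28 + 0 = 28$)
$\sqrt{19 + c} a{\left(-4,3 \right)} = \sqrt{19 + 28} \left(3 + 11 \left(-4\right)\right) = \sqrt{47} \left(3 - 44\right) = \sqrt{47} \left(-41\right) = - 41 \sqrt{47}$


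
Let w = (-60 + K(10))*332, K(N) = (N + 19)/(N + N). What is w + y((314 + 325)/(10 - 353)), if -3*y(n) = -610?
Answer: -288529/15 ≈ -19235.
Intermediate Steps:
K(N) = (19 + N)/(2*N) (K(N) = (19 + N)/((2*N)) = (19 + N)*(1/(2*N)) = (19 + N)/(2*N))
y(n) = 610/3 (y(n) = -⅓*(-610) = 610/3)
w = -97193/5 (w = (-60 + (½)*(19 + 10)/10)*332 = (-60 + (½)*(⅒)*29)*332 = (-60 + 29/20)*332 = -1171/20*332 = -97193/5 ≈ -19439.)
w + y((314 + 325)/(10 - 353)) = -97193/5 + 610/3 = -288529/15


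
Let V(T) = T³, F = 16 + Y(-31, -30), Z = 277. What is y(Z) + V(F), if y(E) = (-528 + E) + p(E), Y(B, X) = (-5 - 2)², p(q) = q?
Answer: 274651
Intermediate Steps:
Y(B, X) = 49 (Y(B, X) = (-7)² = 49)
F = 65 (F = 16 + 49 = 65)
y(E) = -528 + 2*E (y(E) = (-528 + E) + E = -528 + 2*E)
y(Z) + V(F) = (-528 + 2*277) + 65³ = (-528 + 554) + 274625 = 26 + 274625 = 274651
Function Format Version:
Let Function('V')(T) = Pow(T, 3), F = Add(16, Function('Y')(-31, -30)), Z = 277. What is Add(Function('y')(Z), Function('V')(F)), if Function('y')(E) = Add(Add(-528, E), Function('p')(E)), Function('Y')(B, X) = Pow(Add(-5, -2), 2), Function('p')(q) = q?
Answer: 274651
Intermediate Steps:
Function('Y')(B, X) = 49 (Function('Y')(B, X) = Pow(-7, 2) = 49)
F = 65 (F = Add(16, 49) = 65)
Function('y')(E) = Add(-528, Mul(2, E)) (Function('y')(E) = Add(Add(-528, E), E) = Add(-528, Mul(2, E)))
Add(Function('y')(Z), Function('V')(F)) = Add(Add(-528, Mul(2, 277)), Pow(65, 3)) = Add(Add(-528, 554), 274625) = Add(26, 274625) = 274651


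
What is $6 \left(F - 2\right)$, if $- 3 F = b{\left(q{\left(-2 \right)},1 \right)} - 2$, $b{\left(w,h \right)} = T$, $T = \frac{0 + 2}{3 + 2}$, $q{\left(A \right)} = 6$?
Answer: $- \frac{44}{5} \approx -8.8$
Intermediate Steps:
$T = \frac{2}{5} \approx 0.4$
$b{\left(w,h \right)} = \frac{2}{5}$
$F = \frac{8}{15}$ ($F = - \frac{\frac{2}{5} - 2}{3} = \left(- \frac{1}{3}\right) \left(- \frac{8}{5}\right) = \frac{8}{15} \approx 0.53333$)
$6 \left(F - 2\right) = 6 \left(\frac{8}{15} - 2\right) = 6 \left(- \frac{22}{15}\right) = - \frac{44}{5}$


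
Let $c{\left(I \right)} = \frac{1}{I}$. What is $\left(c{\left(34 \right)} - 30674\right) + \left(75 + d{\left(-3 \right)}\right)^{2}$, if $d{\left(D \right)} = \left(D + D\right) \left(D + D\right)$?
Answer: $- \frac{624001}{34} \approx -18353.0$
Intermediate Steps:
$d{\left(D \right)} = 4 D^{2}$ ($d{\left(D \right)} = 2 D 2 D = 4 D^{2}$)
$\left(c{\left(34 \right)} - 30674\right) + \left(75 + d{\left(-3 \right)}\right)^{2} = \left(\frac{1}{34} - 30674\right) + \left(75 + 4 \left(-3\right)^{2}\right)^{2} = \left(\frac{1}{34} - 30674\right) + \left(75 + 4 \cdot 9\right)^{2} = - \frac{1042915}{34} + \left(75 + 36\right)^{2} = - \frac{1042915}{34} + 111^{2} = - \frac{1042915}{34} + 12321 = - \frac{624001}{34}$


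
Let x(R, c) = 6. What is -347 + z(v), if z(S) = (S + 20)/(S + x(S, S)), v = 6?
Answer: -2069/6 ≈ -344.83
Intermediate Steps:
z(S) = (20 + S)/(6 + S) (z(S) = (S + 20)/(S + 6) = (20 + S)/(6 + S))
-347 + z(v) = -347 + (20 + 6)/(6 + 6) = -347 + 26/12 = -347 + (1/12)*26 = -347 + 13/6 = -2069/6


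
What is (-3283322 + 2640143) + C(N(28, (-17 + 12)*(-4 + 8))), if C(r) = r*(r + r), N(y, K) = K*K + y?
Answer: -276811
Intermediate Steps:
N(y, K) = y + K² (N(y, K) = K² + y = y + K²)
C(r) = 2*r² (C(r) = r*(2*r) = 2*r²)
(-3283322 + 2640143) + C(N(28, (-17 + 12)*(-4 + 8))) = (-3283322 + 2640143) + 2*(28 + ((-17 + 12)*(-4 + 8))²)² = -643179 + 2*(28 + (-5*4)²)² = -643179 + 2*(28 + (-20)²)² = -643179 + 2*(28 + 400)² = -643179 + 2*428² = -643179 + 2*183184 = -643179 + 366368 = -276811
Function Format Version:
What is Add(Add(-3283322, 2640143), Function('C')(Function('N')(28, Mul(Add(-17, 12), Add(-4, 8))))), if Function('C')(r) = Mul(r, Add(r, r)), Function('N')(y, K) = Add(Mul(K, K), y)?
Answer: -276811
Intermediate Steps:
Function('N')(y, K) = Add(y, Pow(K, 2)) (Function('N')(y, K) = Add(Pow(K, 2), y) = Add(y, Pow(K, 2)))
Function('C')(r) = Mul(2, Pow(r, 2)) (Function('C')(r) = Mul(r, Mul(2, r)) = Mul(2, Pow(r, 2)))
Add(Add(-3283322, 2640143), Function('C')(Function('N')(28, Mul(Add(-17, 12), Add(-4, 8))))) = Add(Add(-3283322, 2640143), Mul(2, Pow(Add(28, Pow(Mul(Add(-17, 12), Add(-4, 8)), 2)), 2))) = Add(-643179, Mul(2, Pow(Add(28, Pow(Mul(-5, 4), 2)), 2))) = Add(-643179, Mul(2, Pow(Add(28, Pow(-20, 2)), 2))) = Add(-643179, Mul(2, Pow(Add(28, 400), 2))) = Add(-643179, Mul(2, Pow(428, 2))) = Add(-643179, Mul(2, 183184)) = Add(-643179, 366368) = -276811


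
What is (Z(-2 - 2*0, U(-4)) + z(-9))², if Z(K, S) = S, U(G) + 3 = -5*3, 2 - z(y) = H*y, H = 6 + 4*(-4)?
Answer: 11236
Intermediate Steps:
H = -10 (H = 6 - 16 = -10)
z(y) = 2 + 10*y (z(y) = 2 - (-10)*y = 2 + 10*y)
U(G) = -18 (U(G) = -3 - 5*3 = -3 - 15 = -18)
(Z(-2 - 2*0, U(-4)) + z(-9))² = (-18 + (2 + 10*(-9)))² = (-18 + (2 - 90))² = (-18 - 88)² = (-106)² = 11236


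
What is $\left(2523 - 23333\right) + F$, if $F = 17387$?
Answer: $-3423$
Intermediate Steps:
$\left(2523 - 23333\right) + F = \left(2523 - 23333\right) + 17387 = -20810 + 17387 = -3423$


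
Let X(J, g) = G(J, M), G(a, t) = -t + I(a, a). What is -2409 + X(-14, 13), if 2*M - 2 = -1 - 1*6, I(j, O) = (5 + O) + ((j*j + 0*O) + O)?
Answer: -4467/2 ≈ -2233.5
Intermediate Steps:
I(j, O) = 5 + j**2 + 2*O (I(j, O) = (5 + O) + ((j**2 + 0) + O) = (5 + O) + (j**2 + O) = (5 + O) + (O + j**2) = 5 + j**2 + 2*O)
M = -5/2 (M = 1 + (-1 - 1*6)/2 = 1 + (-1 - 6)/2 = 1 + (1/2)*(-7) = 1 - 7/2 = -5/2 ≈ -2.5000)
G(a, t) = 5 + a**2 - t + 2*a (G(a, t) = -t + (5 + a**2 + 2*a) = 5 + a**2 - t + 2*a)
X(J, g) = 15/2 + J**2 + 2*J (X(J, g) = 5 + J**2 - 1*(-5/2) + 2*J = 5 + J**2 + 5/2 + 2*J = 15/2 + J**2 + 2*J)
-2409 + X(-14, 13) = -2409 + (15/2 + (-14)**2 + 2*(-14)) = -2409 + (15/2 + 196 - 28) = -2409 + 351/2 = -4467/2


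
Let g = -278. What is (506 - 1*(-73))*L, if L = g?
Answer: -160962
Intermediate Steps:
L = -278
(506 - 1*(-73))*L = (506 - 1*(-73))*(-278) = (506 + 73)*(-278) = 579*(-278) = -160962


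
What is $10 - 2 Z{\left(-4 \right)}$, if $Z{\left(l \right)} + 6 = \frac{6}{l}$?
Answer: $25$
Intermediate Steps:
$Z{\left(l \right)} = -6 + \frac{6}{l}$
$10 - 2 Z{\left(-4 \right)} = 10 - 2 \left(-6 + \frac{6}{-4}\right) = 10 - 2 \left(-6 + 6 \left(- \frac{1}{4}\right)\right) = 10 - 2 \left(-6 - \frac{3}{2}\right) = 10 - -15 = 10 + 15 = 25$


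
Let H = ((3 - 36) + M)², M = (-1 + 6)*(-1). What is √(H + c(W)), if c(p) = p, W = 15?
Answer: √1459 ≈ 38.197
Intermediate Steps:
M = -5 (M = 5*(-1) = -5)
H = 1444 (H = ((3 - 36) - 5)² = (-33 - 5)² = (-38)² = 1444)
√(H + c(W)) = √(1444 + 15) = √1459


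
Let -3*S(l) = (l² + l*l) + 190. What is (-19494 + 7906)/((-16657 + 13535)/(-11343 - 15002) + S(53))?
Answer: 152642930/25500399 ≈ 5.9859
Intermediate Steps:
S(l) = -190/3 - 2*l²/3 (S(l) = -((l² + l*l) + 190)/3 = -((l² + l²) + 190)/3 = -(2*l² + 190)/3 = -(190 + 2*l²)/3 = -190/3 - 2*l²/3)
(-19494 + 7906)/((-16657 + 13535)/(-11343 - 15002) + S(53)) = (-19494 + 7906)/((-16657 + 13535)/(-11343 - 15002) + (-190/3 - ⅔*53²)) = -11588/(-3122/(-26345) + (-190/3 - ⅔*2809)) = -11588/(-3122*(-1/26345) + (-190/3 - 5618/3)) = -11588/(3122/26345 - 1936) = -11588/(-51000798/26345) = -11588*(-26345/51000798) = 152642930/25500399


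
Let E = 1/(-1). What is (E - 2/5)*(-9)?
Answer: 63/5 ≈ 12.600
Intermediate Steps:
E = -1
(E - 2/5)*(-9) = (-1 - 2/5)*(-9) = (-1 - 2*⅕)*(-9) = (-1 - ⅖)*(-9) = -7/5*(-9) = 63/5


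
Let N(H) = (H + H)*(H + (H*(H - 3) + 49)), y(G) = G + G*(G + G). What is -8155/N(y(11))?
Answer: -8155/32157312 ≈ -0.00025360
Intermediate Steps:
y(G) = G + 2*G**2 (y(G) = G + G*(2*G) = G + 2*G**2)
N(H) = 2*H*(49 + H + H*(-3 + H)) (N(H) = (2*H)*(H + (H*(-3 + H) + 49)) = (2*H)*(H + (49 + H*(-3 + H))) = (2*H)*(49 + H + H*(-3 + H)) = 2*H*(49 + H + H*(-3 + H)))
-8155/N(y(11)) = -8155*1/(22*(1 + 2*11)*(49 + (11*(1 + 2*11))**2 - 22*(1 + 2*11))) = -8155*1/(22*(1 + 22)*(49 + (11*(1 + 22))**2 - 22*(1 + 22))) = -8155*1/(506*(49 + (11*23)**2 - 22*23)) = -8155*1/(506*(49 + 253**2 - 2*253)) = -8155*1/(506*(49 + 64009 - 506)) = -8155/(2*253*63552) = -8155/32157312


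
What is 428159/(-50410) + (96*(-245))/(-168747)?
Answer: -23688301191/2835512090 ≈ -8.3542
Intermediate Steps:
428159/(-50410) + (96*(-245))/(-168747) = 428159*(-1/50410) - 23520*(-1/168747) = -428159/50410 + 7840/56249 = -23688301191/2835512090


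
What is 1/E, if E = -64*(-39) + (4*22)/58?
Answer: 29/72428 ≈ 0.00040040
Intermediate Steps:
E = 72428/29 (E = 2496 + 88*(1/58) = 2496 + 44/29 = 72428/29 ≈ 2497.5)
1/E = 1/(72428/29) = 29/72428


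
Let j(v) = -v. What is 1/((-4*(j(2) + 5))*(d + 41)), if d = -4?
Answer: -1/444 ≈ -0.0022523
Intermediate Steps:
1/((-4*(j(2) + 5))*(d + 41)) = 1/((-4*(-1*2 + 5))*(-4 + 41)) = 1/(-4*(-2 + 5)*37) = 1/(-4*3*37) = 1/(-12*37) = 1/(-444) = -1/444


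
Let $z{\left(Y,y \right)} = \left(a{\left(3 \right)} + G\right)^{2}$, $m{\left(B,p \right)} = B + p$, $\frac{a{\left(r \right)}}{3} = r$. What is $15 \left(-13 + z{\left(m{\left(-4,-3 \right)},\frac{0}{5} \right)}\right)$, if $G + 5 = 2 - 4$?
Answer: $-135$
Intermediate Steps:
$a{\left(r \right)} = 3 r$
$G = -7$ ($G = -5 + \left(2 - 4\right) = -5 - 2 = -7$)
$z{\left(Y,y \right)} = 4$ ($z{\left(Y,y \right)} = \left(3 \cdot 3 - 7\right)^{2} = \left(9 - 7\right)^{2} = 2^{2} = 4$)
$15 \left(-13 + z{\left(m{\left(-4,-3 \right)},\frac{0}{5} \right)}\right) = 15 \left(-13 + 4\right) = 15 \left(-9\right) = -135$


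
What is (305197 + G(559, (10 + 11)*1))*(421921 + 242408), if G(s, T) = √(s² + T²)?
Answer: 202751217813 + 664329*√312922 ≈ 2.0312e+11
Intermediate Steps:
G(s, T) = √(T² + s²)
(305197 + G(559, (10 + 11)*1))*(421921 + 242408) = (305197 + √(((10 + 11)*1)² + 559²))*(421921 + 242408) = (305197 + √((21*1)² + 312481))*664329 = (305197 + √(21² + 312481))*664329 = (305197 + √(441 + 312481))*664329 = (305197 + √312922)*664329 = 202751217813 + 664329*√312922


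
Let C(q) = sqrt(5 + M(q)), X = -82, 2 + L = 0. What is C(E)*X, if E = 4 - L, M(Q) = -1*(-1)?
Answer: -82*sqrt(6) ≈ -200.86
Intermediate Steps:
L = -2 (L = -2 + 0 = -2)
M(Q) = 1
E = 6 (E = 4 - 1*(-2) = 4 + 2 = 6)
C(q) = sqrt(6) (C(q) = sqrt(5 + 1) = sqrt(6))
C(E)*X = sqrt(6)*(-82) = -82*sqrt(6)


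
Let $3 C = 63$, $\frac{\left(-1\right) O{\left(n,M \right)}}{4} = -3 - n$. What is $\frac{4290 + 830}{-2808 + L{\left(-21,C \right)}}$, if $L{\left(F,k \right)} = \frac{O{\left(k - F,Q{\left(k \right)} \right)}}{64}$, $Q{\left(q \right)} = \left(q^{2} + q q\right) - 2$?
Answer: $- \frac{81920}{44883} \approx -1.8252$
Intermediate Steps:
$Q{\left(q \right)} = -2 + 2 q^{2}$ ($Q{\left(q \right)} = \left(q^{2} + q^{2}\right) - 2 = 2 q^{2} - 2 = -2 + 2 q^{2}$)
$O{\left(n,M \right)} = 12 + 4 n$ ($O{\left(n,M \right)} = - 4 \left(-3 - n\right) = 12 + 4 n$)
$C = 21$ ($C = \frac{1}{3} \cdot 63 = 21$)
$L{\left(F,k \right)} = \frac{3}{16} - \frac{F}{16} + \frac{k}{16}$ ($L{\left(F,k \right)} = \frac{12 + 4 \left(k - F\right)}{64} = \left(12 - \left(- 4 k + 4 F\right)\right) \frac{1}{64} = \left(12 - 4 F + 4 k\right) \frac{1}{64} = \frac{3}{16} - \frac{F}{16} + \frac{k}{16}$)
$\frac{4290 + 830}{-2808 + L{\left(-21,C \right)}} = \frac{4290 + 830}{-2808 + \left(\frac{3}{16} - - \frac{21}{16} + \frac{1}{16} \cdot 21\right)} = \frac{5120}{-2808 + \left(\frac{3}{16} + \frac{21}{16} + \frac{21}{16}\right)} = \frac{5120}{-2808 + \frac{45}{16}} = \frac{5120}{- \frac{44883}{16}} = 5120 \left(- \frac{16}{44883}\right) = - \frac{81920}{44883}$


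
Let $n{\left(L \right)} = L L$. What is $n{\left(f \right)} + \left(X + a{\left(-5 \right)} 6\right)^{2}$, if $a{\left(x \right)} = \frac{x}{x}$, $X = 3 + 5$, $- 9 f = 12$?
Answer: $\frac{1780}{9} \approx 197.78$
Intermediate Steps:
$f = - \frac{4}{3}$ ($f = \left(- \frac{1}{9}\right) 12 = - \frac{4}{3} \approx -1.3333$)
$n{\left(L \right)} = L^{2}$
$X = 8$
$a{\left(x \right)} = 1$
$n{\left(f \right)} + \left(X + a{\left(-5 \right)} 6\right)^{2} = \left(- \frac{4}{3}\right)^{2} + \left(8 + 1 \cdot 6\right)^{2} = \frac{16}{9} + \left(8 + 6\right)^{2} = \frac{16}{9} + 14^{2} = \frac{16}{9} + 196 = \frac{1780}{9}$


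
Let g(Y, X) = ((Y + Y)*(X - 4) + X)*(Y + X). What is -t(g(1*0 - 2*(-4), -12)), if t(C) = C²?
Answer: -1149184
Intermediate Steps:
g(Y, X) = (X + Y)*(X + 2*Y*(-4 + X)) (g(Y, X) = ((2*Y)*(-4 + X) + X)*(X + Y) = (2*Y*(-4 + X) + X)*(X + Y) = (X + 2*Y*(-4 + X))*(X + Y) = (X + Y)*(X + 2*Y*(-4 + X)))
-t(g(1*0 - 2*(-4), -12)) = -((-12)² - 8*(1*0 - 2*(-4))² - 7*(-12)*(1*0 - 2*(-4)) + 2*(-12)*(1*0 - 2*(-4))² + 2*(1*0 - 2*(-4))*(-12)²)² = -(144 - 8*(0 + 8)² - 7*(-12)*(0 + 8) + 2*(-12)*(0 + 8)² + 2*(0 + 8)*144)² = -(144 - 8*8² - 7*(-12)*8 + 2*(-12)*8² + 2*8*144)² = -(144 - 8*64 + 672 + 2*(-12)*64 + 2304)² = -(144 - 512 + 672 - 1536 + 2304)² = -1*1072² = -1*1149184 = -1149184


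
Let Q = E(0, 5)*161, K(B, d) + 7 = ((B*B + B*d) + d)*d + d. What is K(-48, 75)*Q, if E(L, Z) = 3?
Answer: -44197881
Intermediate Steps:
K(B, d) = -7 + d + d*(d + B**2 + B*d) (K(B, d) = -7 + (((B*B + B*d) + d)*d + d) = -7 + (((B**2 + B*d) + d)*d + d) = -7 + ((d + B**2 + B*d)*d + d) = -7 + (d*(d + B**2 + B*d) + d) = -7 + (d + d*(d + B**2 + B*d)) = -7 + d + d*(d + B**2 + B*d))
Q = 483 (Q = 3*161 = 483)
K(-48, 75)*Q = (-7 + 75 + 75**2 - 48*75**2 + 75*(-48)**2)*483 = (-7 + 75 + 5625 - 48*5625 + 75*2304)*483 = (-7 + 75 + 5625 - 270000 + 172800)*483 = -91507*483 = -44197881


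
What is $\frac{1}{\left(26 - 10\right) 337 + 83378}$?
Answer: $\frac{1}{88770} \approx 1.1265 \cdot 10^{-5}$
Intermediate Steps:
$\frac{1}{\left(26 - 10\right) 337 + 83378} = \frac{1}{16 \cdot 337 + 83378} = \frac{1}{5392 + 83378} = \frac{1}{88770}$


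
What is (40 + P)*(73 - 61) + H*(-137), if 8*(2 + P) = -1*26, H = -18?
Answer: 2883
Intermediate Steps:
P = -21/4 (P = -2 + (-1*26)/8 = -2 + (⅛)*(-26) = -2 - 13/4 = -21/4 ≈ -5.2500)
(40 + P)*(73 - 61) + H*(-137) = (40 - 21/4)*(73 - 61) - 18*(-137) = (139/4)*12 + 2466 = 417 + 2466 = 2883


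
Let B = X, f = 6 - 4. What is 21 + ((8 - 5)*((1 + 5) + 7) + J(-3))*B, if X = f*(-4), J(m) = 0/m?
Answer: -291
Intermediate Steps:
f = 2
J(m) = 0
X = -8 (X = 2*(-4) = -8)
B = -8
21 + ((8 - 5)*((1 + 5) + 7) + J(-3))*B = 21 + ((8 - 5)*((1 + 5) + 7) + 0)*(-8) = 21 + (3*(6 + 7) + 0)*(-8) = 21 + (3*13 + 0)*(-8) = 21 + (39 + 0)*(-8) = 21 + 39*(-8) = 21 - 312 = -291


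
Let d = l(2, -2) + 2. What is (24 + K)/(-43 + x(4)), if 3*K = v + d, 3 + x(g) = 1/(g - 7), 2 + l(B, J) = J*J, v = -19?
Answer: -57/139 ≈ -0.41007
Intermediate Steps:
l(B, J) = -2 + J² (l(B, J) = -2 + J*J = -2 + J²)
x(g) = -3 + 1/(-7 + g) (x(g) = -3 + 1/(g - 7) = -3 + 1/(-7 + g))
d = 4 (d = (-2 + (-2)²) + 2 = (-2 + 4) + 2 = 2 + 2 = 4)
K = -5 (K = (-19 + 4)/3 = (⅓)*(-15) = -5)
(24 + K)/(-43 + x(4)) = (24 - 5)/(-43 + (22 - 3*4)/(-7 + 4)) = 19/(-43 + (22 - 12)/(-3)) = 19/(-43 - ⅓*10) = 19/(-43 - 10/3) = 19/(-139/3) = 19*(-3/139) = -57/139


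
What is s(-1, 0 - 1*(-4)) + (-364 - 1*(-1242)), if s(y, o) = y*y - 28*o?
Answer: 767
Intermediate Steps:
s(y, o) = y**2 - 28*o
s(-1, 0 - 1*(-4)) + (-364 - 1*(-1242)) = ((-1)**2 - 28*(0 - 1*(-4))) + (-364 - 1*(-1242)) = (1 - 28*(0 + 4)) + (-364 + 1242) = (1 - 28*4) + 878 = (1 - 112) + 878 = -111 + 878 = 767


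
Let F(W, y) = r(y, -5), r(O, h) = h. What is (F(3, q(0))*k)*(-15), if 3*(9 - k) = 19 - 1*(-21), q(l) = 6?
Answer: -325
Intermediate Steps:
F(W, y) = -5
k = -13/3 (k = 9 - (19 - 1*(-21))/3 = 9 - (19 + 21)/3 = 9 - 1/3*40 = 9 - 40/3 = -13/3 ≈ -4.3333)
(F(3, q(0))*k)*(-15) = -5*(-13/3)*(-15) = (65/3)*(-15) = -325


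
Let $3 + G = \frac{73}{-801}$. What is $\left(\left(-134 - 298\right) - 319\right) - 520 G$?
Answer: $\frac{685969}{801} \approx 856.39$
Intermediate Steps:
$G = - \frac{2476}{801}$ ($G = -3 + \frac{73}{-801} = -3 + 73 \left(- \frac{1}{801}\right) = -3 - \frac{73}{801} = - \frac{2476}{801} \approx -3.0911$)
$\left(\left(-134 - 298\right) - 319\right) - 520 G = \left(\left(-134 - 298\right) - 319\right) - - \frac{1287520}{801} = \left(-432 - 319\right) + \frac{1287520}{801} = -751 + \frac{1287520}{801} = \frac{685969}{801}$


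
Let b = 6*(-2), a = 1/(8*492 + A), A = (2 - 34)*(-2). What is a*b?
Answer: -3/1000 ≈ -0.0030000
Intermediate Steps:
A = 64 (A = -32*(-2) = 64)
a = 1/4000 (a = 1/(8*492 + 64) = 1/(3936 + 64) = 1/4000 ≈ 0.00025000)
b = -12
a*b = (1/4000)*(-12) = -3/1000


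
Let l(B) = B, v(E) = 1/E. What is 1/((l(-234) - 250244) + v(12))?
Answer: -12/3005735 ≈ -3.9924e-6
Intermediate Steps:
1/((l(-234) - 250244) + v(12)) = 1/((-234 - 250244) + 1/12) = 1/(-250478 + 1/12) = 1/(-3005735/12) = -12/3005735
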